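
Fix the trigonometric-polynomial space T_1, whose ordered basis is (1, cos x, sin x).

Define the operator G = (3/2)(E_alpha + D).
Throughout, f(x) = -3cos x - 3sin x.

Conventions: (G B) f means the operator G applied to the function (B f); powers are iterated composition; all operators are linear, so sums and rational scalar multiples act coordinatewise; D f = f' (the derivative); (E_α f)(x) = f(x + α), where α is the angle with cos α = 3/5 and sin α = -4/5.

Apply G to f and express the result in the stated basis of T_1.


E_alpha f = (3/5)cos x - (21/5)sin x
D f = -3cos x + 3sin x
(E_alpha + D) f = -(12/5)cos x - (6/5)sin x
((3/2)(E_alpha + D)) f = -(18/5)cos x - (9/5)sin x

the result is g(x) = -(18/5)cos x - (9/5)sin x


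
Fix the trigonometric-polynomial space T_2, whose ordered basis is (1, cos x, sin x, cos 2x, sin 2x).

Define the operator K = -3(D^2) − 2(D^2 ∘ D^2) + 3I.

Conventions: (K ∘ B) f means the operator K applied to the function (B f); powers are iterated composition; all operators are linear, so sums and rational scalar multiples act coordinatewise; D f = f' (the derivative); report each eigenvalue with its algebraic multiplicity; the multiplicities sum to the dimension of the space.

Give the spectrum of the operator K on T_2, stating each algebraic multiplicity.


λ = -17 (multiplicity 2), λ = 3 (multiplicity 1), λ = 4 (multiplicity 2)

image of 1: 3
image of cos x: 4cos x
image of sin x: 4sin x
image of cos 2x: -17cos 2x
image of sin 2x: -17sin 2x
the matrix is diagonal; its diagonal is (3, 4, 4, -17, -17)
for a triangular matrix the eigenvalues are the diagonal entries, with algebraic multiplicity their repetition count


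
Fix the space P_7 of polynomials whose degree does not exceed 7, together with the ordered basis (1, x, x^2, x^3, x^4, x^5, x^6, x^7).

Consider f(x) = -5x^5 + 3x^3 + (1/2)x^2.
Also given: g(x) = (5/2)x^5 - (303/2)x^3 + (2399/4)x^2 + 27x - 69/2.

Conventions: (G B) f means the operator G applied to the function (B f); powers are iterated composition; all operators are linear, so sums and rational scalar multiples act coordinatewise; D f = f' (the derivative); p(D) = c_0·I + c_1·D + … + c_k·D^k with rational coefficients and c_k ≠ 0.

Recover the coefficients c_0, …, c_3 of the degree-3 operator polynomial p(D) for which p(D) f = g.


p(D) = -(1/2)·I + (3/2)·D^2 − 2·D^3, i.e. c_0 = -1/2, c_1 = 0, c_2 = 3/2, c_3 = -2

D^0 f = -5x^5 + 3x^3 + (1/2)x^2
D^1 f = -25x^4 + 9x^2 + x
D^2 f = -100x^3 + 18x + 1
D^3 f = -300x^2 + 18
matching coefficients of g against c_0 f + c_1 Df + … from the top degree down determines the c_i
solution: c_0 = -1/2, c_1 = 0, c_2 = 3/2, c_3 = -2


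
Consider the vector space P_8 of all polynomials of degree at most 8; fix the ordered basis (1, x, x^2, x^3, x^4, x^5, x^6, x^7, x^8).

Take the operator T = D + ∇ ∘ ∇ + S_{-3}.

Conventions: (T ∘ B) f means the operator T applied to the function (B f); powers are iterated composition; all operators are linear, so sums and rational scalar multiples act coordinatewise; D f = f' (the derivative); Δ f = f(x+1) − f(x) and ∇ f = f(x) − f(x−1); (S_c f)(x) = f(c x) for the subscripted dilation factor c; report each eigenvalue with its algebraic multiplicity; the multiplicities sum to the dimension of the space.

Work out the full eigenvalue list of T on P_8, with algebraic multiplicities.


λ = -2187 (multiplicity 1), λ = -243 (multiplicity 1), λ = -27 (multiplicity 1), λ = -3 (multiplicity 1), λ = 1 (multiplicity 1), λ = 9 (multiplicity 1), λ = 81 (multiplicity 1), λ = 729 (multiplicity 1), λ = 6561 (multiplicity 1)

image of 1: 1
image of x: -3x + 1
image of x^2: 9x^2 + 2x + 2
image of x^3: -27x^3 + 3x^2 + 6x - 6
image of x^4: 81x^4 + 4x^3 + 12x^2 - 24x + 14
image of x^5: -243x^5 + 5x^4 + 20x^3 - 60x^2 + 70x - 30
image of x^6: 729x^6 + 6x^5 + 30x^4 - 120x^3 + 210x^2 - 180x + 62
image of x^7: -2187x^7 + 7x^6 + 42x^5 - 210x^4 + 490x^3 - 630x^2 + 434x - 126
image of x^8: 6561x^8 + 8x^7 + 56x^6 - 336x^5 + 980x^4 - 1680x^3 + 1736x^2 - 1008x + 254
the matrix is upper triangular; its diagonal is (1, -3, 9, -27, 81, -243, 729, -2187, 6561)
for a triangular matrix the eigenvalues are the diagonal entries, with algebraic multiplicity their repetition count


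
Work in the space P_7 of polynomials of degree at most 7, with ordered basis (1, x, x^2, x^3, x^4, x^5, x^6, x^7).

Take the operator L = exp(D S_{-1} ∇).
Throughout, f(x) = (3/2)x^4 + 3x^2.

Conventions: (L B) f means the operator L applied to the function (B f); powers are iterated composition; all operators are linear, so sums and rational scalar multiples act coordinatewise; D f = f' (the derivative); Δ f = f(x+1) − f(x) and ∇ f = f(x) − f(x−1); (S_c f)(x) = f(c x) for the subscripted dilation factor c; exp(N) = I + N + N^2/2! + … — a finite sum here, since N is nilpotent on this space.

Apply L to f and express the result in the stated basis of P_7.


order-1 term: -18x^2 - 18x - 12
order-2 term: 18
the series for exp(D S_{-1} ∇) f terminates at order 2
exp(D S_{-1} ∇) f = (3/2)x^4 - 15x^2 - 18x + 6

g(x) = (3/2)x^4 - 15x^2 - 18x + 6


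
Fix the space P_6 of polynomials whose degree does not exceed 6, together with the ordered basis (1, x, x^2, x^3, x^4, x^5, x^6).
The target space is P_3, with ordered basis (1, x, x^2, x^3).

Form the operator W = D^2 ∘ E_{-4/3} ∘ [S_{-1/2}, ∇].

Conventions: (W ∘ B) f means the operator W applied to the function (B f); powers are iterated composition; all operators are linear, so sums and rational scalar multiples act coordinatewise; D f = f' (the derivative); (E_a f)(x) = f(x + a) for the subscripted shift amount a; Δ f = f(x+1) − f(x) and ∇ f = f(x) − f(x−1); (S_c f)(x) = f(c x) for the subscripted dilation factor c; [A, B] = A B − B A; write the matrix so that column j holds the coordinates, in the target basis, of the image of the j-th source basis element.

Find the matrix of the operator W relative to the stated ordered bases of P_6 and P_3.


image of 1: 0
image of x: 0
image of x^2: 0
image of x^3: 9/4
image of x^4: -(9/2)x + 15/4
image of x^5: (45/8)x^2 - (75/8)x + 65/8
image of x^6: -(45/8)x^3 + (225/16)x^2 - (195/8)x + 1325/96
each image's coordinates form column j of the matrix

the matrix is [[0, 0, 0, 9/4, 15/4, 65/8, 1325/96]; [0, 0, 0, 0, -9/2, -75/8, -195/8]; [0, 0, 0, 0, 0, 45/8, 225/16]; [0, 0, 0, 0, 0, 0, -45/8]] (rows listed top to bottom)


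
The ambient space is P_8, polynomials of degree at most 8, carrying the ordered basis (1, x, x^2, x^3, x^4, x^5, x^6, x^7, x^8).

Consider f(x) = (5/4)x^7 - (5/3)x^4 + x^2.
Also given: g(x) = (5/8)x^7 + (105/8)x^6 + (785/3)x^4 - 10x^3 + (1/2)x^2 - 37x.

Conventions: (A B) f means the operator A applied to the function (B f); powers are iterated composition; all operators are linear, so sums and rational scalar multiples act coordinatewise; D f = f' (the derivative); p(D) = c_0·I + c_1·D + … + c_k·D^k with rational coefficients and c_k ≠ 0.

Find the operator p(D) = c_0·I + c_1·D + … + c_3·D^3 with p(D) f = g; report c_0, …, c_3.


D^0 f = (5/4)x^7 - (5/3)x^4 + x^2
D^1 f = (35/4)x^6 - (20/3)x^3 + 2x
D^2 f = (105/2)x^5 - 20x^2 + 2
D^3 f = (525/2)x^4 - 40x
matching coefficients of g against c_0 f + c_1 Df + … from the top degree down determines the c_i
solution: c_0 = 1/2, c_1 = 3/2, c_2 = 0, c_3 = 1

p(D) = (1/2)·I + (3/2)·D + D^3, i.e. c_0 = 1/2, c_1 = 3/2, c_2 = 0, c_3 = 1


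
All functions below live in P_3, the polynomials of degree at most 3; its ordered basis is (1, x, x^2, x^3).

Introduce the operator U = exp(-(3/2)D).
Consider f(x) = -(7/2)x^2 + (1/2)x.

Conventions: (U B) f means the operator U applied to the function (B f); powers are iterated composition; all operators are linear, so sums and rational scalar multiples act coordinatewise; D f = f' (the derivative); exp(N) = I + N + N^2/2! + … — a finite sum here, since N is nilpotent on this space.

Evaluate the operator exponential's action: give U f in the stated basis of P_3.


order-1 term: (21/2)x - 3/4
order-2 term: -63/8
the series for exp(-(3/2)D) f terminates at order 2
exp(-(3/2)D) f = -(7/2)x^2 + 11x - 69/8

the result is g(x) = -(7/2)x^2 + 11x - 69/8


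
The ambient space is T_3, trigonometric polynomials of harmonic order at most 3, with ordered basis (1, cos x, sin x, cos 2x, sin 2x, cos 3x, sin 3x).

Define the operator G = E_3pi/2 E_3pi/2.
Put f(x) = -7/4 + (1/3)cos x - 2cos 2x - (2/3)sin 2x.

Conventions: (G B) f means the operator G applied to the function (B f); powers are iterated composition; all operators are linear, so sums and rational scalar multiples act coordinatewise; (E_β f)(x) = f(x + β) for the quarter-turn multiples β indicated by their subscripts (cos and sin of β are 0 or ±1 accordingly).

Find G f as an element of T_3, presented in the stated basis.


the result is g(x) = -7/4 - (1/3)cos x - 2cos 2x - (2/3)sin 2x

E_3pi/2 f = -7/4 + (1/3)sin x + 2cos 2x + (2/3)sin 2x
E_3pi/2 E_3pi/2 f = -7/4 - (1/3)cos x - 2cos 2x - (2/3)sin 2x


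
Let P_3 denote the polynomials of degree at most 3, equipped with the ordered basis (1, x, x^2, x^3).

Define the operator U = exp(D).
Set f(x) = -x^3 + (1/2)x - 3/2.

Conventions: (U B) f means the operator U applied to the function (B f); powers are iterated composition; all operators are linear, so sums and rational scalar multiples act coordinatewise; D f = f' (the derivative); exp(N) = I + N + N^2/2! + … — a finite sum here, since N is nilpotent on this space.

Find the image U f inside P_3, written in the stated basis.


order-1 term: -3x^2 + 1/2
order-2 term: -3x
order-3 term: -1
the series for exp(D) f terminates at order 3
exp(D) f = -x^3 - 3x^2 - (5/2)x - 2

the image equals g(x) = -x^3 - 3x^2 - (5/2)x - 2


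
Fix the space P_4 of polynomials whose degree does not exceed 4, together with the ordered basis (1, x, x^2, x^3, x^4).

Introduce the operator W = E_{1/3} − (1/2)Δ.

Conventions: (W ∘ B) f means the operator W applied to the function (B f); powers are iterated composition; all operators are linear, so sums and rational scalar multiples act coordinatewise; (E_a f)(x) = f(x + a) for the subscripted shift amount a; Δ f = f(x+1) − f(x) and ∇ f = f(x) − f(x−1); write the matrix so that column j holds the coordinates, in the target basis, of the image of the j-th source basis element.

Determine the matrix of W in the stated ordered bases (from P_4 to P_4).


the matrix is [[1, -1/6, -7/18, -25/54, -79/162]; [0, 1, -1/3, -7/6, -50/27]; [0, 0, 1, -1/2, -7/3]; [0, 0, 0, 1, -2/3]; [0, 0, 0, 0, 1]] (rows listed top to bottom)

image of 1: 1
image of x: x - 1/6
image of x^2: x^2 - (1/3)x - 7/18
image of x^3: x^3 - (1/2)x^2 - (7/6)x - 25/54
image of x^4: x^4 - (2/3)x^3 - (7/3)x^2 - (50/27)x - 79/162
each image's coordinates form column j of the matrix


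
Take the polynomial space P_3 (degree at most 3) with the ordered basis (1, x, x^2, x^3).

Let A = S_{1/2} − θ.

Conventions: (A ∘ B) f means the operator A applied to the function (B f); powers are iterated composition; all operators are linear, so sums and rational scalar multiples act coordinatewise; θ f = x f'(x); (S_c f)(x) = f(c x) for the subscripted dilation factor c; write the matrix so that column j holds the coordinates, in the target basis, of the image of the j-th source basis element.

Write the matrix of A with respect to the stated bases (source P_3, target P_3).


the matrix is [[1, 0, 0, 0]; [0, -1/2, 0, 0]; [0, 0, -7/4, 0]; [0, 0, 0, -23/8]] (rows listed top to bottom)

image of 1: 1
image of x: -(1/2)x
image of x^2: -(7/4)x^2
image of x^3: -(23/8)x^3
each image's coordinates form column j of the matrix


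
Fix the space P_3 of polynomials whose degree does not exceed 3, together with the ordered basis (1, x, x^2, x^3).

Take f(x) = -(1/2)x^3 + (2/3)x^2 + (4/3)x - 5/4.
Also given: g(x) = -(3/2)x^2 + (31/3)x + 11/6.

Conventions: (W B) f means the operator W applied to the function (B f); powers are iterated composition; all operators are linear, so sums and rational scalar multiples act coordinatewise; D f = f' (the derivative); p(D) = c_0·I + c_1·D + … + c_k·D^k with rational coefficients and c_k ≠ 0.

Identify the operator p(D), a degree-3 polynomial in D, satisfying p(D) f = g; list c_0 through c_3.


p(D) = D − 3·D^2 − (3/2)·D^3, i.e. c_0 = 0, c_1 = 1, c_2 = -3, c_3 = -3/2

D^0 f = -(1/2)x^3 + (2/3)x^2 + (4/3)x - 5/4
D^1 f = -(3/2)x^2 + (4/3)x + 4/3
D^2 f = -3x + 4/3
D^3 f = -3
matching coefficients of g against c_0 f + c_1 Df + … from the top degree down determines the c_i
solution: c_0 = 0, c_1 = 1, c_2 = -3, c_3 = -3/2


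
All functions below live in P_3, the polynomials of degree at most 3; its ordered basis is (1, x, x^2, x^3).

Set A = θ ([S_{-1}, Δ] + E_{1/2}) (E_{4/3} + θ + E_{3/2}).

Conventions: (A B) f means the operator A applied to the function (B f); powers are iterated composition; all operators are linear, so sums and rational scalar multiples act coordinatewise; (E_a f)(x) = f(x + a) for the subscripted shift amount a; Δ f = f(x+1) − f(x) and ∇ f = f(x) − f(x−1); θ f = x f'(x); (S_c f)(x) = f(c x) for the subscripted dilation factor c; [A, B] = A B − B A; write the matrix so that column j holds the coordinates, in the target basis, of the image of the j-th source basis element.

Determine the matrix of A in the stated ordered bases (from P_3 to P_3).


the matrix is [[0, 0, 0, 0]; [0, 3, -19/3, -29/3]; [0, 0, 8, 92]; [0, 0, 0, 15]] (rows listed top to bottom)

image of 1: 0
image of x: 3x
image of x^2: 8x^2 - (19/3)x
image of x^3: 15x^3 + 92x^2 - (29/3)x
each image's coordinates form column j of the matrix


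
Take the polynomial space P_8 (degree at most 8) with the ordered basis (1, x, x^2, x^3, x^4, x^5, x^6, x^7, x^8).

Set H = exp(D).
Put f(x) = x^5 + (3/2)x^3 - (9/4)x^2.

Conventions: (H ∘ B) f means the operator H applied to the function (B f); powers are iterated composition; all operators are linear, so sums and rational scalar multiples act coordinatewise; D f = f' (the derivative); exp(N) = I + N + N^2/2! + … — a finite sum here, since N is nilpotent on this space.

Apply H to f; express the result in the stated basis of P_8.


the image equals g(x) = x^5 + 5x^4 + (23/2)x^3 + (49/4)x^2 + 5x + 1/4

order-1 term: 5x^4 + (9/2)x^2 - (9/2)x
order-2 term: 10x^3 + (9/2)x - 9/4
order-3 term: 10x^2 + 3/2
order-4 term: 5x
order-5 term: 1
the series for exp(D) f terminates at order 5
exp(D) f = x^5 + 5x^4 + (23/2)x^3 + (49/4)x^2 + 5x + 1/4


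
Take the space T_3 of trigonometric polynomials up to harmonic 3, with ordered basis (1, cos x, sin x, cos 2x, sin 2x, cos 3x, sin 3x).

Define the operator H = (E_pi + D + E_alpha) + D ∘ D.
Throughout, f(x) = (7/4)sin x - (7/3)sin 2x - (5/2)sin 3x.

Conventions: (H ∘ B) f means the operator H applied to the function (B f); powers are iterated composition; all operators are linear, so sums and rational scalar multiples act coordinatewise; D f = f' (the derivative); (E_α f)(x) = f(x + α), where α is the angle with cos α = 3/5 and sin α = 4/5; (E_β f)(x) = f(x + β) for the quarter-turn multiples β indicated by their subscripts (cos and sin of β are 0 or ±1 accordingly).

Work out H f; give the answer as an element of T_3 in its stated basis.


the image equals g(x) = (63/20)cos x - (49/20)sin x - (518/75)cos 2x + (574/75)sin 2x - (419/50)cos 3x + (1367/50)sin 3x

E_pi f = -(7/4)sin x - (7/3)sin 2x + (5/2)sin 3x
D f = (7/4)cos x - (14/3)cos 2x - (15/2)cos 3x
E_alpha f = (7/5)cos x + (21/20)sin x - (56/25)cos 2x + (49/75)sin 2x - (22/25)cos 3x + (117/50)sin 3x
(E_pi + D + E_alpha) f = (63/20)cos x - (7/10)sin x - (518/75)cos 2x - (42/25)sin 2x - (419/50)cos 3x + (121/25)sin 3x
D f = (7/4)cos x - (14/3)cos 2x - (15/2)cos 3x
D D f = -(7/4)sin x + (28/3)sin 2x + (45/2)sin 3x
((E_pi + D + E_alpha) + D ∘ D) f = (63/20)cos x - (49/20)sin x - (518/75)cos 2x + (574/75)sin 2x - (419/50)cos 3x + (1367/50)sin 3x


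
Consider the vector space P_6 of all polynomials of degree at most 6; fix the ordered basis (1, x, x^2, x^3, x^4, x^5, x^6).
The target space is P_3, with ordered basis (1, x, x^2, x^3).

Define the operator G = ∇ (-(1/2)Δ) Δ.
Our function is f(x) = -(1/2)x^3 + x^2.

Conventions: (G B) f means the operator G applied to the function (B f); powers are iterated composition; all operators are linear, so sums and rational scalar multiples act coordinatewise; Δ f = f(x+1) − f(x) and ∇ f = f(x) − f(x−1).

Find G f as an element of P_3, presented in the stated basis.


the image equals g(x) = 3/2

Δ f = -(3/2)x^2 + (1/2)x + 1/2
Δ Δ f = -3x - 1
(-(1/2)Δ) Δ f = (3/2)x + 1/2
∇ (-(1/2)Δ) Δ f = 3/2


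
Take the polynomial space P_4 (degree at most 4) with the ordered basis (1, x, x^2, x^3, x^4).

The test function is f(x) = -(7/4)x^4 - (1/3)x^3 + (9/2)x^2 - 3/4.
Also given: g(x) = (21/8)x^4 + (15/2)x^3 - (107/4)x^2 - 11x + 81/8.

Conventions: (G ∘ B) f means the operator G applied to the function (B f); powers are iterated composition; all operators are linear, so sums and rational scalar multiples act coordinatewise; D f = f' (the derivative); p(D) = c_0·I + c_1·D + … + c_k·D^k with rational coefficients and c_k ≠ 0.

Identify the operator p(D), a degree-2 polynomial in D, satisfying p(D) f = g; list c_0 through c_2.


c_0 = -3/2, c_1 = -1, c_2 = 1

D^0 f = -(7/4)x^4 - (1/3)x^3 + (9/2)x^2 - 3/4
D^1 f = -7x^3 - x^2 + 9x
D^2 f = -21x^2 - 2x + 9
matching coefficients of g against c_0 f + c_1 Df + … from the top degree down determines the c_i
solution: c_0 = -3/2, c_1 = -1, c_2 = 1


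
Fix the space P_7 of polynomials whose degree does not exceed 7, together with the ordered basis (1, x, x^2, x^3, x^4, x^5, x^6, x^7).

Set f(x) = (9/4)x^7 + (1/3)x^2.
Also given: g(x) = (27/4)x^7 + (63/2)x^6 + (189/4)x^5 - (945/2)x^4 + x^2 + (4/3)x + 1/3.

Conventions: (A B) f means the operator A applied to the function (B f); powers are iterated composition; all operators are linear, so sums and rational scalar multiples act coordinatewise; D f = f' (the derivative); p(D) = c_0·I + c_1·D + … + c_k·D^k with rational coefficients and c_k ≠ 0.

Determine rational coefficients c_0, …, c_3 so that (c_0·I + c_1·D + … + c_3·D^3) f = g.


c_0 = 3, c_1 = 2, c_2 = 1/2, c_3 = -1

D^0 f = (9/4)x^7 + (1/3)x^2
D^1 f = (63/4)x^6 + (2/3)x
D^2 f = (189/2)x^5 + 2/3
D^3 f = (945/2)x^4
matching coefficients of g against c_0 f + c_1 Df + … from the top degree down determines the c_i
solution: c_0 = 3, c_1 = 2, c_2 = 1/2, c_3 = -1


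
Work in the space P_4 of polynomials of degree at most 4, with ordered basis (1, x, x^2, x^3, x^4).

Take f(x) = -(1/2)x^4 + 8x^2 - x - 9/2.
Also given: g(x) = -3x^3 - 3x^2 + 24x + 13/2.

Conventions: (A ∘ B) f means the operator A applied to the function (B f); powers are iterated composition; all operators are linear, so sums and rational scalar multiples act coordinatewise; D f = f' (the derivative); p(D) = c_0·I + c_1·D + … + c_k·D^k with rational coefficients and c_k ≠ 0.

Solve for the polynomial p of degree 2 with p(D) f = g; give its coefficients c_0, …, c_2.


p(D) = (3/2)·D + (1/2)·D^2, i.e. c_0 = 0, c_1 = 3/2, c_2 = 1/2

D^0 f = -(1/2)x^4 + 8x^2 - x - 9/2
D^1 f = -2x^3 + 16x - 1
D^2 f = -6x^2 + 16
matching coefficients of g against c_0 f + c_1 Df + … from the top degree down determines the c_i
solution: c_0 = 0, c_1 = 3/2, c_2 = 1/2


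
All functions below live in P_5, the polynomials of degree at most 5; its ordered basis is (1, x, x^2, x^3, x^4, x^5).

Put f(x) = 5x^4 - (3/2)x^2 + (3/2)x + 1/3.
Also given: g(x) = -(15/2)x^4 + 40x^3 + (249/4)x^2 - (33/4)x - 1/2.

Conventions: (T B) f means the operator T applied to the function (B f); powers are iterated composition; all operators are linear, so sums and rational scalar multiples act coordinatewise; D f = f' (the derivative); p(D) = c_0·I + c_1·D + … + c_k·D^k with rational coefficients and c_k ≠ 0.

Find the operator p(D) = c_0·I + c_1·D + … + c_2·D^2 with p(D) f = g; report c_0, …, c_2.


p(D) = -(3/2)·I + 2·D + D^2, i.e. c_0 = -3/2, c_1 = 2, c_2 = 1

D^0 f = 5x^4 - (3/2)x^2 + (3/2)x + 1/3
D^1 f = 20x^3 - 3x + 3/2
D^2 f = 60x^2 - 3
matching coefficients of g against c_0 f + c_1 Df + … from the top degree down determines the c_i
solution: c_0 = -3/2, c_1 = 2, c_2 = 1


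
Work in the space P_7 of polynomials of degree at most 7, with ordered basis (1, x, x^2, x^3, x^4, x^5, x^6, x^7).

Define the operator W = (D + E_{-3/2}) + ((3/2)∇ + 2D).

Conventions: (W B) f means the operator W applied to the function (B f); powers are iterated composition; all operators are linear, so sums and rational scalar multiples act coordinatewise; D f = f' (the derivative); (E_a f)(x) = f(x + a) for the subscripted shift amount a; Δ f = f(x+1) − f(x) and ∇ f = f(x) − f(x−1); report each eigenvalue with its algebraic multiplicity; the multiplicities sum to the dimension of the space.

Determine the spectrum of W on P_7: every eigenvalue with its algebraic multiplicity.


image of 1: 1
image of x: x + 3
image of x^2: x^2 + 6x + 3/4
image of x^3: x^3 + 9x^2 + (9/4)x - 15/8
image of x^4: x^4 + 12x^3 + (9/2)x^2 - (15/2)x + 57/16
image of x^5: x^5 + 15x^4 + (15/2)x^3 - (75/4)x^2 + (285/16)x - 195/32
image of x^6: x^6 + 18x^5 + (45/4)x^4 - (75/2)x^3 + (855/16)x^2 - (585/16)x + 633/64
image of x^7: x^7 + 21x^6 + (63/4)x^5 - (525/8)x^4 + (1995/16)x^3 - (4095/32)x^2 + (4431/64)x - 1995/128
the matrix is upper triangular; its diagonal is (1, 1, 1, 1, 1, 1, 1, 1)
for a triangular matrix the eigenvalues are the diagonal entries, with algebraic multiplicity their repetition count

λ = 1 (multiplicity 8)


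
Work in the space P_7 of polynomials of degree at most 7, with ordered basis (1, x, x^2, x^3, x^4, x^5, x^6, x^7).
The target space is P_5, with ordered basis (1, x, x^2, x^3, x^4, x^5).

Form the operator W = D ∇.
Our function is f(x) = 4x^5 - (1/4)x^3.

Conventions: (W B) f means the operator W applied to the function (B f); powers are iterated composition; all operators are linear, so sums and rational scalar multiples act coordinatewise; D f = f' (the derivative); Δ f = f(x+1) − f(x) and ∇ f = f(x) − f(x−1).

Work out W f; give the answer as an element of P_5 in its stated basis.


∇ f = 20x^4 - 40x^3 + (157/4)x^2 - (77/4)x + 15/4
D ∇ f = 80x^3 - 120x^2 + (157/2)x - 77/4

the image equals g(x) = 80x^3 - 120x^2 + (157/2)x - 77/4


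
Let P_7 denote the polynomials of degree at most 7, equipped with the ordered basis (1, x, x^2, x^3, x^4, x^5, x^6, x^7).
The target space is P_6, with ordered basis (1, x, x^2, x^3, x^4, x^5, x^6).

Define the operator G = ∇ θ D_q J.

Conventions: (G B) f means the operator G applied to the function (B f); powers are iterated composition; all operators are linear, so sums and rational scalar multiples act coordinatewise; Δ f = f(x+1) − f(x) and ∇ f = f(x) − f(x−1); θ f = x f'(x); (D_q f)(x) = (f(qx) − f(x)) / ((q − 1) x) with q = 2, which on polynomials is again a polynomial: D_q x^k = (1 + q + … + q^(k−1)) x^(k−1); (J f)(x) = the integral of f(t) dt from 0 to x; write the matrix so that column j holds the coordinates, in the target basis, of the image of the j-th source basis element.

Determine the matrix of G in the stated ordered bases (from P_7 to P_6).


image of 1: 0
image of x: 3/2
image of x^2: (28/3)x - 14/3
image of x^3: (135/4)x^2 - (135/4)x + 45/4
image of x^4: (496/5)x^3 - (744/5)x^2 + (496/5)x - 124/5
image of x^5: (525/2)x^4 - 525x^3 + 525x^2 - (525/2)x + 105/2
image of x^6: (4572/7)x^5 - (11430/7)x^4 + (15240/7)x^3 - (11430/7)x^2 + (4572/7)x - 762/7
image of x^7: (12495/8)x^6 - (37485/8)x^5 + (62475/8)x^4 - (62475/8)x^3 + (37485/8)x^2 - (12495/8)x + 1785/8
each image's coordinates form column j of the matrix

the matrix is [[0, 3/2, -14/3, 45/4, -124/5, 105/2, -762/7, 1785/8]; [0, 0, 28/3, -135/4, 496/5, -525/2, 4572/7, -12495/8]; [0, 0, 0, 135/4, -744/5, 525, -11430/7, 37485/8]; [0, 0, 0, 0, 496/5, -525, 15240/7, -62475/8]; [0, 0, 0, 0, 0, 525/2, -11430/7, 62475/8]; [0, 0, 0, 0, 0, 0, 4572/7, -37485/8]; [0, 0, 0, 0, 0, 0, 0, 12495/8]] (rows listed top to bottom)


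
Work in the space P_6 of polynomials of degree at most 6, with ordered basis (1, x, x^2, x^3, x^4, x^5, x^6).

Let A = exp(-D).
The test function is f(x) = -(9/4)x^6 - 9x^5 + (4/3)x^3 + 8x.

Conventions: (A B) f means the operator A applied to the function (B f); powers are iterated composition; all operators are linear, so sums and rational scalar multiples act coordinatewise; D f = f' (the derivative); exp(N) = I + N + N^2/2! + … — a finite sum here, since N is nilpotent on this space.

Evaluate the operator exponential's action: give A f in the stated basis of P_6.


order-1 term: (27/2)x^5 + 45x^4 - 4x^2 - 8
order-2 term: -(135/4)x^4 - 90x^3 + 4x
order-3 term: 45x^3 + 90x^2 - 4/3
order-4 term: -(135/4)x^2 - 45x
order-5 term: (27/2)x + 9
order-6 term: -9/4
the series for exp(-D) f terminates at order 6
exp(-D) f = -(9/4)x^6 + (9/2)x^5 + (45/4)x^4 - (131/3)x^3 + (209/4)x^2 - (39/2)x - 31/12

the image equals g(x) = -(9/4)x^6 + (9/2)x^5 + (45/4)x^4 - (131/3)x^3 + (209/4)x^2 - (39/2)x - 31/12


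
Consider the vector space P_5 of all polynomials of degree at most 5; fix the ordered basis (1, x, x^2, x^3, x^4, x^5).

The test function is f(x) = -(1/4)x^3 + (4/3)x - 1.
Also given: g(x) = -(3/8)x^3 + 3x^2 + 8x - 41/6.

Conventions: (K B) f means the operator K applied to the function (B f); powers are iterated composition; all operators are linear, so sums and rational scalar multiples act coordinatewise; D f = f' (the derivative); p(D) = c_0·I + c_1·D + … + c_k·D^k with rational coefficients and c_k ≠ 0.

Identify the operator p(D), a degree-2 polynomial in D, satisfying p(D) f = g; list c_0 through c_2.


c_0 = 3/2, c_1 = -4, c_2 = -4

D^0 f = -(1/4)x^3 + (4/3)x - 1
D^1 f = -(3/4)x^2 + 4/3
D^2 f = -(3/2)x
matching coefficients of g against c_0 f + c_1 Df + … from the top degree down determines the c_i
solution: c_0 = 3/2, c_1 = -4, c_2 = -4


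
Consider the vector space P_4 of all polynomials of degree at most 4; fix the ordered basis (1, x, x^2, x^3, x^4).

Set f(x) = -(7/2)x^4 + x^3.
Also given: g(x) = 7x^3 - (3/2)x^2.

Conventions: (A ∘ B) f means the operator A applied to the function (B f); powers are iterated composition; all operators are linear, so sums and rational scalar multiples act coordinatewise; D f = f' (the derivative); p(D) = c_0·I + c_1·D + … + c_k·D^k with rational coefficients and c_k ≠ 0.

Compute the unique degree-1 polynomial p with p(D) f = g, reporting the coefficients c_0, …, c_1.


c_0 = 0, c_1 = -1/2

D^0 f = -(7/2)x^4 + x^3
D^1 f = -14x^3 + 3x^2
matching coefficients of g against c_0 f + c_1 Df + … from the top degree down determines the c_i
solution: c_0 = 0, c_1 = -1/2


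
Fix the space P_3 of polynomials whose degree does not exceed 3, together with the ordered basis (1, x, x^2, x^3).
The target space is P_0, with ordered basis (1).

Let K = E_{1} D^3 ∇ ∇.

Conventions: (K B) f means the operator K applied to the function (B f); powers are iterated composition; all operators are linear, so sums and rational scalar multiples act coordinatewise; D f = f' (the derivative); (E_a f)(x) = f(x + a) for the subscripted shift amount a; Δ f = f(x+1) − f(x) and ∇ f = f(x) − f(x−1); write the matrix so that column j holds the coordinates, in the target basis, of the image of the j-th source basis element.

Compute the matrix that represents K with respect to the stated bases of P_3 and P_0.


the matrix is [[0, 0, 0, 0]] (rows listed top to bottom)

image of 1: 0
image of x: 0
image of x^2: 0
image of x^3: 0
each image's coordinates form column j of the matrix


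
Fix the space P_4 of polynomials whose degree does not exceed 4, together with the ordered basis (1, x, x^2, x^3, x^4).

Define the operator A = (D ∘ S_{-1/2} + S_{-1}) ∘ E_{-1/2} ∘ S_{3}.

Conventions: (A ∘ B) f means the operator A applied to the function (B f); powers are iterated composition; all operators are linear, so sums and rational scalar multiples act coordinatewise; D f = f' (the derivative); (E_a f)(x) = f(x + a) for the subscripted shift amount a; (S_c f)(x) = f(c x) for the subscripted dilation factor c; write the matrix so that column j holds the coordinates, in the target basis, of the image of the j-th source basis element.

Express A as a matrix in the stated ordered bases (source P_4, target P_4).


image of 1: 1
image of x: -3x - 3
image of x^2: 9x^2 + (27/2)x + 27/4
image of x^3: -27x^3 - (405/8)x^2 - (81/2)x - 27/2
image of x^4: 81x^4 + (729/4)x^3 + (729/4)x^2 + (405/4)x + 405/16
each image's coordinates form column j of the matrix

the matrix is [[1, -3, 27/4, -27/2, 405/16]; [0, -3, 27/2, -81/2, 405/4]; [0, 0, 9, -405/8, 729/4]; [0, 0, 0, -27, 729/4]; [0, 0, 0, 0, 81]] (rows listed top to bottom)


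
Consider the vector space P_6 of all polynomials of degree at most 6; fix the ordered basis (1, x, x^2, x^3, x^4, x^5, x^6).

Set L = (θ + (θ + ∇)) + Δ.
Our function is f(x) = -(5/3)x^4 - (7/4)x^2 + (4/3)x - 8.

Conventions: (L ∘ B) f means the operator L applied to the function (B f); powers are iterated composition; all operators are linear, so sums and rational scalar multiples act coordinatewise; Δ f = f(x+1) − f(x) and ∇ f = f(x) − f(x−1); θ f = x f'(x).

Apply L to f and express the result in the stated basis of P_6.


θ f = -(20/3)x^4 - (7/2)x^2 + (4/3)x
θ f = -(20/3)x^4 - (7/2)x^2 + (4/3)x
∇ f = -(20/3)x^3 + 10x^2 - (61/6)x + 19/4
(θ + ∇) f = -(20/3)x^4 - (20/3)x^3 + (13/2)x^2 - (53/6)x + 19/4
(θ + (θ + ∇)) f = -(40/3)x^4 - (20/3)x^3 + 3x^2 - (15/2)x + 19/4
Δ f = -(20/3)x^3 - 10x^2 - (61/6)x - 25/12
((θ + (θ + ∇)) + Δ) f = -(40/3)x^4 - (40/3)x^3 - 7x^2 - (53/3)x + 8/3

the image equals g(x) = -(40/3)x^4 - (40/3)x^3 - 7x^2 - (53/3)x + 8/3


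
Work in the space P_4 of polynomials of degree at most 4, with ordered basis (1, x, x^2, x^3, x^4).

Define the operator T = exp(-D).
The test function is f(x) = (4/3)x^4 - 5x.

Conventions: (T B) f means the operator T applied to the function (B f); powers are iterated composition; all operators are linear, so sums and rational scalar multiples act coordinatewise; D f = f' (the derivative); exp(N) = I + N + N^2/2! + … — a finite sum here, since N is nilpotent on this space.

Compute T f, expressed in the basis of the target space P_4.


the result is g(x) = (4/3)x^4 - (16/3)x^3 + 8x^2 - (31/3)x + 19/3

order-1 term: -(16/3)x^3 + 5
order-2 term: 8x^2
order-3 term: -(16/3)x
order-4 term: 4/3
the series for exp(-D) f terminates at order 4
exp(-D) f = (4/3)x^4 - (16/3)x^3 + 8x^2 - (31/3)x + 19/3


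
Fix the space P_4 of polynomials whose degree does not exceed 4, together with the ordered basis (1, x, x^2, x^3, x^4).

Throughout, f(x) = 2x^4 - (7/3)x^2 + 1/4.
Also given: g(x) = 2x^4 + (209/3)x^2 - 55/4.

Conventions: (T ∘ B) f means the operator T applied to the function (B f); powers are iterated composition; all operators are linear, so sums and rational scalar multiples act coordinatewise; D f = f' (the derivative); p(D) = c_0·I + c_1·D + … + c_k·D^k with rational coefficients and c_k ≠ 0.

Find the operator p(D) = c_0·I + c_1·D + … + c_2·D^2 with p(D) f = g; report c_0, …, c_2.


c_0 = 1, c_1 = 0, c_2 = 3

D^0 f = 2x^4 - (7/3)x^2 + 1/4
D^1 f = 8x^3 - (14/3)x
D^2 f = 24x^2 - 14/3
matching coefficients of g against c_0 f + c_1 Df + … from the top degree down determines the c_i
solution: c_0 = 1, c_1 = 0, c_2 = 3


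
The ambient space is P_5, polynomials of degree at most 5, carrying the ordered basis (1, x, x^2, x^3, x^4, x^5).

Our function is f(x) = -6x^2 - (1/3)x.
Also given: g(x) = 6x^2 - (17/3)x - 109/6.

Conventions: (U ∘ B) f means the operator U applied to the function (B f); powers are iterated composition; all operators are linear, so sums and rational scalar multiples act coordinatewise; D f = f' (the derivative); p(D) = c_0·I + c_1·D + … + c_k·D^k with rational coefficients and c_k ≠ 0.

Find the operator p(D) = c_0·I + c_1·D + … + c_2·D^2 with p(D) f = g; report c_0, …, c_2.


c_0 = -1, c_1 = 1/2, c_2 = 3/2

D^0 f = -6x^2 - (1/3)x
D^1 f = -12x - 1/3
D^2 f = -12
matching coefficients of g against c_0 f + c_1 Df + … from the top degree down determines the c_i
solution: c_0 = -1, c_1 = 1/2, c_2 = 3/2


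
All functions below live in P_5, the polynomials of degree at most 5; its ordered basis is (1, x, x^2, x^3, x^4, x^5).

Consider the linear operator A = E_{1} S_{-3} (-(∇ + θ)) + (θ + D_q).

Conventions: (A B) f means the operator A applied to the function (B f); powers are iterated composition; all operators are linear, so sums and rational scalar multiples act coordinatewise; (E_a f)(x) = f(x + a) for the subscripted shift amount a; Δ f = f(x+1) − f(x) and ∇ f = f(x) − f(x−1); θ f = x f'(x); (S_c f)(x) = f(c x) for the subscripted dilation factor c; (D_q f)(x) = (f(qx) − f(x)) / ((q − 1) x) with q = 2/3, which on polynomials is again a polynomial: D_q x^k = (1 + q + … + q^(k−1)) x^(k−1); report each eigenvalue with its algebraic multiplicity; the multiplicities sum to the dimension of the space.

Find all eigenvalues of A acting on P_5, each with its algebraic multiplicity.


λ = -320 (multiplicity 1), λ = -16 (multiplicity 1), λ = 0 (multiplicity 1), λ = 4 (multiplicity 1), λ = 84 (multiplicity 1), λ = 1220 (multiplicity 1)

image of 1: 0
image of x: 4x + 3
image of x^2: -16x^2 - (85/3)x - 11
image of x^3: 84x^3 + (1963/9)x^2 + 180x + 44
image of x^4: -320x^4 - (32011/27)x^3 - 1566x^2 - 852x - 149
image of x^5: 1220x^5 + (459481/81)x^4 + 10260x^3 + 8820x^2 + 3450x + 434
the matrix is upper triangular; its diagonal is (0, 4, -16, 84, -320, 1220)
for a triangular matrix the eigenvalues are the diagonal entries, with algebraic multiplicity their repetition count


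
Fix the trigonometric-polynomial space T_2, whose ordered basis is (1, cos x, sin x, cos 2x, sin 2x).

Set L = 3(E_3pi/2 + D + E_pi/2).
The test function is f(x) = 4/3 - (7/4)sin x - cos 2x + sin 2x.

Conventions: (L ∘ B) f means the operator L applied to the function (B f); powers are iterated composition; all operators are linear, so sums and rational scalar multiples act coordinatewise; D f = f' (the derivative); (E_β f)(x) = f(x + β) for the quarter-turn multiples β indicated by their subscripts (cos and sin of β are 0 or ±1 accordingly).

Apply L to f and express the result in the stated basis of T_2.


g(x) = 8 - (21/4)cos x + 12cos 2x

E_3pi/2 f = 4/3 + (7/4)cos x + cos 2x - sin 2x
D f = -(7/4)cos x + 2cos 2x + 2sin 2x
E_pi/2 f = 4/3 - (7/4)cos x + cos 2x - sin 2x
(E_3pi/2 + D + E_pi/2) f = 8/3 - (7/4)cos x + 4cos 2x
(3(E_3pi/2 + D + E_pi/2)) f = 8 - (21/4)cos x + 12cos 2x


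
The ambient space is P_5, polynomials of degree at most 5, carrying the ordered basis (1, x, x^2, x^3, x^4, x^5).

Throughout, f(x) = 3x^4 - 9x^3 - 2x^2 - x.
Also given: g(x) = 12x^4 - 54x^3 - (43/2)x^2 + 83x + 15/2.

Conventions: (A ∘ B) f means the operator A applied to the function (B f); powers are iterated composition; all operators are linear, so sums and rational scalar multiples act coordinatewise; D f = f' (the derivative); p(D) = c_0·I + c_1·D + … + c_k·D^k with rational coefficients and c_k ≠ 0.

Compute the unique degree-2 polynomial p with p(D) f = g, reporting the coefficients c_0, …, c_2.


D^0 f = 3x^4 - 9x^3 - 2x^2 - x
D^1 f = 12x^3 - 27x^2 - 4x - 1
D^2 f = 36x^2 - 54x - 4
matching coefficients of g against c_0 f + c_1 Df + … from the top degree down determines the c_i
solution: c_0 = 4, c_1 = -3/2, c_2 = -3/2

p(D) = 4·I − (3/2)·D − (3/2)·D^2, i.e. c_0 = 4, c_1 = -3/2, c_2 = -3/2


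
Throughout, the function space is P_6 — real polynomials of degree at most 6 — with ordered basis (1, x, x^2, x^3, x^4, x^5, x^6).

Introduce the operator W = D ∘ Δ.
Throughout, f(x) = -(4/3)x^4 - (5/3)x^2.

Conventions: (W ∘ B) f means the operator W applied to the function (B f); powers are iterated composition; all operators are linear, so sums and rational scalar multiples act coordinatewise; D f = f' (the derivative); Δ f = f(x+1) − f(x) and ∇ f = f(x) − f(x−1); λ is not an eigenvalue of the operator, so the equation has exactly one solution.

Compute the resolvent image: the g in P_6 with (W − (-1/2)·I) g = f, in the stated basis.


the result is g(x) = -(8/3)x^4 + (182/3)x^2 + 64x - 664/3

write g with unknown coordinates in the stated basis and equate coefficients in (W − (-1/2)·I) g = f
solving from the highest basis element down gives g = -(8/3)x^4 + (182/3)x^2 + 64x - 664/3
check: W g = -32x^2 - 32x + 332/3
so W g − (-1/2)·g = -(4/3)x^4 - (5/3)x^2 = f ✓


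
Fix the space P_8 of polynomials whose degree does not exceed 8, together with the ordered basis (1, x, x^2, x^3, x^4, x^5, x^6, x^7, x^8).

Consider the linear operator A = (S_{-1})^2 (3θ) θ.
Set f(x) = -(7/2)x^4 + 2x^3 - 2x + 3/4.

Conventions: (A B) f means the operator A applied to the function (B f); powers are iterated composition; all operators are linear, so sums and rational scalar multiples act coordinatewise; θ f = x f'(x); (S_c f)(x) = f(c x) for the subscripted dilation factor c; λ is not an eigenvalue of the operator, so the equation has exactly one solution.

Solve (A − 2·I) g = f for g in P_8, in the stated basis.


write g with unknown coordinates in the stated basis and equate coefficients in (A − 2·I) g = f
solving from the highest basis element down gives g = -(7/92)x^4 + (2/25)x^3 - 2x - 3/8
check: A g = -(84/23)x^4 + (54/25)x^3 - 6x
so A g − 2·g = -(7/2)x^4 + 2x^3 - 2x + 3/4 = f ✓

the result is g(x) = -(7/92)x^4 + (2/25)x^3 - 2x - 3/8


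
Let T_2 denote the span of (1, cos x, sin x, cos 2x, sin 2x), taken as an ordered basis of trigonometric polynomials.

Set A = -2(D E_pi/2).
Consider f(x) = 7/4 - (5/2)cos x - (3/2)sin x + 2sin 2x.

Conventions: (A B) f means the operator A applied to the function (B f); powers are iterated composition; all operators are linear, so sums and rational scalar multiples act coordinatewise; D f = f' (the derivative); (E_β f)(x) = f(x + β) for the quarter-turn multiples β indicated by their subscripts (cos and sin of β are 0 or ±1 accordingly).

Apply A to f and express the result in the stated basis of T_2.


the result is g(x) = -5cos x - 3sin x + 8cos 2x

E_pi/2 f = 7/4 - (3/2)cos x + (5/2)sin x - 2sin 2x
D E_pi/2 f = (5/2)cos x + (3/2)sin x - 4cos 2x
(-2(D E_pi/2)) f = -5cos x - 3sin x + 8cos 2x


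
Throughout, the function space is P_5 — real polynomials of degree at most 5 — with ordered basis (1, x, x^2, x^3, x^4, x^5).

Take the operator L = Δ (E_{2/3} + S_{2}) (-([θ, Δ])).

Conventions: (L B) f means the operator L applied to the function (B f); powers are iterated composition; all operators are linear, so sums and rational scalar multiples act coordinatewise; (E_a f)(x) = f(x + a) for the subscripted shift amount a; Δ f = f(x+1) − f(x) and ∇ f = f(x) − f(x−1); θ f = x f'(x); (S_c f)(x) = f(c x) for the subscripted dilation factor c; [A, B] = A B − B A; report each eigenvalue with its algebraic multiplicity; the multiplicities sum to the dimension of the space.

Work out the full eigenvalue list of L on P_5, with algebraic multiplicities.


λ = 0 (multiplicity 6)

image of 1: 0
image of x: 0
image of x^2: 6
image of x^3: 30x + 37
image of x^4: 108x^2 + 244x + 484/3
image of x^5: 340x^3 + 1090x^2 + (3980/3)x + 16585/27
the matrix is upper triangular; its diagonal is (0, 0, 0, 0, 0, 0)
for a triangular matrix the eigenvalues are the diagonal entries, with algebraic multiplicity their repetition count


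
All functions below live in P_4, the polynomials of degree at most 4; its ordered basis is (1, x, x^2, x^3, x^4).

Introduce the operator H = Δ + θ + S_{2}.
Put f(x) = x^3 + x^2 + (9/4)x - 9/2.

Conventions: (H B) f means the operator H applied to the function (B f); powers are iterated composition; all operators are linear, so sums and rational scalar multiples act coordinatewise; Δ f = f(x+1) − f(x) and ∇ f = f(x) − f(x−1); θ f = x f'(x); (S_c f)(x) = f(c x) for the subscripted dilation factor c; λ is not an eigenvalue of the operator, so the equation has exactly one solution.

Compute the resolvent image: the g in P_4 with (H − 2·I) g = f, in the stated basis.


write g with unknown coordinates in the stated basis and equate coefficients in (H − 2·I) g = f
solving from the highest basis element down gives g = (1/9)x^3 + (1/6)x^2 + (19/12)x + 229/36
check: H g = (11/9)x^3 + (4/3)x^2 + (65/12)x + 74/9
so H g − 2·g = x^3 + x^2 + (9/4)x - 9/2 = f ✓

the result is g(x) = (1/9)x^3 + (1/6)x^2 + (19/12)x + 229/36
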